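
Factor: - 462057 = - 3^1*29^1*47^1*113^1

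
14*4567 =63938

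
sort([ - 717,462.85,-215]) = [  -  717,-215,  462.85 ] 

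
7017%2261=234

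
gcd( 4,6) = 2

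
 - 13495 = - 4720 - 8775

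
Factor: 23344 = 2^4 * 1459^1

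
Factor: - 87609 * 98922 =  - 8666457498= - 2^1*3^2*19^1*29^1*53^1*16487^1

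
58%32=26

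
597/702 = 199/234=0.85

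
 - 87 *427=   -  37149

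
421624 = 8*52703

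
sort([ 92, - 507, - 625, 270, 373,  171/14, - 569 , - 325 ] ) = [ - 625, - 569, -507,-325, 171/14 , 92, 270,373] 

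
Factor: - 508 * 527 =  - 2^2*17^1*31^1*127^1 = - 267716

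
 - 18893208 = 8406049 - 27299257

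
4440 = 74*60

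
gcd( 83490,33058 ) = 2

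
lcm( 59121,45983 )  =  413847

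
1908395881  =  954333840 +954062041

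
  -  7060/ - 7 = 1008 +4/7 =1008.57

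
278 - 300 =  - 22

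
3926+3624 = 7550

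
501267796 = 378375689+122892107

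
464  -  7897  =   - 7433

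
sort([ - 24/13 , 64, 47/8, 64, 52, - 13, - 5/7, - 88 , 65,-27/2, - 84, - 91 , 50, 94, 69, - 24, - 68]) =[  -  91, - 88, - 84, - 68, - 24, - 27/2, - 13,-24/13, - 5/7 , 47/8, 50, 52,64, 64, 65, 69, 94 ]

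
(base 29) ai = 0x134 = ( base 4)10310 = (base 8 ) 464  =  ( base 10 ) 308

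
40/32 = 5/4 = 1.25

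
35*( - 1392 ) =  - 48720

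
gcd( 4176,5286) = 6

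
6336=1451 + 4885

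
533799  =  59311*9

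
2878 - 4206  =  -1328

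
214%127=87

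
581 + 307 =888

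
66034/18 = 3668+5/9 = 3668.56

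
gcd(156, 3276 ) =156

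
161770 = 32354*5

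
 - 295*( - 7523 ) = 2219285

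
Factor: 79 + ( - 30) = 7^2 = 49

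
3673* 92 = 337916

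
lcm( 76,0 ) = 0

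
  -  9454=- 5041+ - 4413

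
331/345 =331/345 = 0.96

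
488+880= 1368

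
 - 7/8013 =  - 1 + 8006/8013 = - 0.00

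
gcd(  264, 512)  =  8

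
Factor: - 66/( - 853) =2^1* 3^1*11^1*853^( - 1) 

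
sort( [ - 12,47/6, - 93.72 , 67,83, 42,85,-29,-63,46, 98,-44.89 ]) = [ - 93.72, - 63,  -  44.89, - 29,-12, 47/6, 42,46, 67,83,85,98]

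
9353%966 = 659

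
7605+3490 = 11095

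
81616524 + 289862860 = 371479384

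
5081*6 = 30486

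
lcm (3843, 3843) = 3843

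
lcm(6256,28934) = 231472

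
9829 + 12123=21952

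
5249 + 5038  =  10287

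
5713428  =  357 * 16004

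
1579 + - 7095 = - 5516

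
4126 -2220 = 1906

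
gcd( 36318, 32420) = 2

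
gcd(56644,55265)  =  7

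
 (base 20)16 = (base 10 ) 26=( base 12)22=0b11010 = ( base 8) 32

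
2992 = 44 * 68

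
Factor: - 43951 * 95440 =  - 2^4 * 5^1*1193^1*43951^1 = - 4194683440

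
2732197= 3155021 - 422824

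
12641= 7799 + 4842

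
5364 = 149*36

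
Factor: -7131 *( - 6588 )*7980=374892643440= 2^4*3^5  *  5^1*7^1*19^1*61^1*2377^1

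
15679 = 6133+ 9546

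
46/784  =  23/392 = 0.06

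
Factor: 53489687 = 53489687^1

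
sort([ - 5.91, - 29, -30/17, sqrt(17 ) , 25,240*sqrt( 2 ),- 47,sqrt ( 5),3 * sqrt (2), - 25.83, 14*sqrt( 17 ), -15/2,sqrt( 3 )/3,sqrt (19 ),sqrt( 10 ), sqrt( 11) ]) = [ - 47, - 29, - 25.83, - 15/2, - 5.91, -30/17,sqrt(3 )/3, sqrt( 5 ),sqrt( 10),sqrt(11),sqrt(17 ), 3*sqrt ( 2), sqrt(19 ),  25,14 * sqrt(17),  240* sqrt(2 )] 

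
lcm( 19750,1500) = 118500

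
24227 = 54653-30426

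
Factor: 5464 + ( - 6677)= - 1213  =  - 1213^1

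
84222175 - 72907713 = 11314462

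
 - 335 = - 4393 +4058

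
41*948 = 38868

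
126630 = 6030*21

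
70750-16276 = 54474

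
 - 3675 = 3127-6802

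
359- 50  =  309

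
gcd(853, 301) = 1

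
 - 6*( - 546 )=3276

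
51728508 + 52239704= 103968212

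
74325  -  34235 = 40090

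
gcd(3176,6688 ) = 8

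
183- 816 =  - 633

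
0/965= 0 = 0.00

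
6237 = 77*81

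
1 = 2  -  1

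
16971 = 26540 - 9569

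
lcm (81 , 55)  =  4455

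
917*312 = 286104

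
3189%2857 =332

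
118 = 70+48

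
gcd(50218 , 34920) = 2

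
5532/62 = 89+7/31  =  89.23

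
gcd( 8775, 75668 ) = 1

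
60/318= 10/53 = 0.19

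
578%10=8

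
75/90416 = 75/90416 =0.00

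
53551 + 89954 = 143505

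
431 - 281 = 150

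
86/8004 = 43/4002 =0.01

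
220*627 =137940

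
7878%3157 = 1564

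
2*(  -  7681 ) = -15362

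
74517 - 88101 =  - 13584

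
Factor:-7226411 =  - 17^1*425083^1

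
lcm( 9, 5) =45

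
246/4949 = 246/4949 =0.05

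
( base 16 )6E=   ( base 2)1101110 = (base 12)92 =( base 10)110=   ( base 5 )420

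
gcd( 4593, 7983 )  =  3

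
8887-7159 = 1728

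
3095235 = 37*83655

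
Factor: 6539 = 13^1 *503^1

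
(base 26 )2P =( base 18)45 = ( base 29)2j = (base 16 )4d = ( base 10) 77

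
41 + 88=129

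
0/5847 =0 = 0.00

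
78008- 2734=75274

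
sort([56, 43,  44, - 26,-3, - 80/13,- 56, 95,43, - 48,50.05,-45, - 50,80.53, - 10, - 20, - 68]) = [ - 68,  -  56, - 50, - 48, - 45,-26, - 20, - 10, - 80/13,-3,43,43,44, 50.05, 56,80.53,95]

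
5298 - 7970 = -2672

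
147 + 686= 833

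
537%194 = 149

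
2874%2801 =73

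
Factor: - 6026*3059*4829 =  - 2^1*7^1* 11^1*19^1*23^2 * 131^1*439^1 = -89015535686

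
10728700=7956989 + 2771711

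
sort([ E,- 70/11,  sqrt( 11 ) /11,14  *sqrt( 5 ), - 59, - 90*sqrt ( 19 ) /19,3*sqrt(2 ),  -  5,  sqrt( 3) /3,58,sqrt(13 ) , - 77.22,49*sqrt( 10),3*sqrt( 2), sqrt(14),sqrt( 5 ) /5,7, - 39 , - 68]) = [  -  77.22, - 68,-59, - 39, - 90*sqrt( 19)/19, - 70/11, - 5, sqrt( 11 ) /11, sqrt( 5) /5, sqrt( 3 )/3,E,sqrt( 13),  sqrt( 14 ),3*sqrt (2 ),3*sqrt(2), 7,14*sqrt( 5),58,49*sqrt( 10)] 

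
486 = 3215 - 2729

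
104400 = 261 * 400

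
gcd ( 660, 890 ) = 10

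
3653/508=7+97/508 = 7.19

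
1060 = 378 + 682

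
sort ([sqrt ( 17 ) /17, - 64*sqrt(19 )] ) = [ - 64*sqrt(19), sqrt(17)/17]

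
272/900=68/225 = 0.30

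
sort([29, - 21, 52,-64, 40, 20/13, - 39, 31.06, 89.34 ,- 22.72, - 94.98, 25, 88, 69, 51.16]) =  [-94.98, - 64, - 39,- 22.72, - 21,20/13,  25, 29,31.06, 40,51.16,52,69, 88, 89.34]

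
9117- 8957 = 160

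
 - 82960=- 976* 85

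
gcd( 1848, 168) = 168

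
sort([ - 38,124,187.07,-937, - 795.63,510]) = [ - 937, - 795.63, - 38 , 124, 187.07,510 ] 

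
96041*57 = 5474337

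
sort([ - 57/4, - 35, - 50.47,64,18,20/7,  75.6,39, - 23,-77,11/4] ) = [ - 77, - 50.47, - 35, - 23, - 57/4,11/4,20/7,18,39 , 64,75.6]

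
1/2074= 1/2074 = 0.00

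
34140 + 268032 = 302172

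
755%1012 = 755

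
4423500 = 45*98300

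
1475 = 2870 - 1395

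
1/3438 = 1/3438 = 0.00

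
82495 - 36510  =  45985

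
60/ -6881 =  - 60/6881 = - 0.01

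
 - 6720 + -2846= -9566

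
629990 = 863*730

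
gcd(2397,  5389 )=17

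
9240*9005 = 83206200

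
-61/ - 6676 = 61/6676 = 0.01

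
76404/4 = 19101 = 19101.00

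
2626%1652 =974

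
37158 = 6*6193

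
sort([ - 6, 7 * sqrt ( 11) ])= [ - 6,7*sqrt( 11) ] 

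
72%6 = 0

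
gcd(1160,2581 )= 29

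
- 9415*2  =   - 18830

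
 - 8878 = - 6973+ - 1905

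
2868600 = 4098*700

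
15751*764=12033764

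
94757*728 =68983096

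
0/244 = 0 = 0.00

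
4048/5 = 4048/5 = 809.60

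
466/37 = 466/37 =12.59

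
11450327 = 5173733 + 6276594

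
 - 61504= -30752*2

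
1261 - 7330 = - 6069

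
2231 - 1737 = 494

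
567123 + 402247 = 969370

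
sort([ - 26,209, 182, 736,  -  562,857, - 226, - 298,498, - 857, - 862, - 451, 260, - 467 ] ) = [ - 862 ,  -  857, - 562, - 467, - 451, - 298, - 226, - 26, 182,209, 260, 498,736, 857 ] 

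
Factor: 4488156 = 2^2*3^3*29^1*1433^1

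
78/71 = 78/71 = 1.10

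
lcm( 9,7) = 63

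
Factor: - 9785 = - 5^1 * 19^1*103^1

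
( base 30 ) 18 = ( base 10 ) 38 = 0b100110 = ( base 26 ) 1c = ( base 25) 1D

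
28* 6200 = 173600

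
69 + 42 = 111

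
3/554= 3/554 = 0.01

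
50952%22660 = 5632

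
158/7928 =79/3964 = 0.02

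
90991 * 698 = 63511718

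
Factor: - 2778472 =  -  2^3*53^1 *6553^1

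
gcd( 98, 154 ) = 14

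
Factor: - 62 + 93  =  31^1 = 31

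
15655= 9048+6607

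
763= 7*109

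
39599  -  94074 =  - 54475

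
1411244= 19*74276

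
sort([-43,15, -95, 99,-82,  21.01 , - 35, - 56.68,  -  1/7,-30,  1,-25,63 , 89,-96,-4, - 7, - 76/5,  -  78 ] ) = [ - 96, - 95,- 82, - 78,-56.68, - 43, - 35 ,-30,-25,-76/5 , - 7,-4, - 1/7, 1, 15,  21.01, 63, 89,99]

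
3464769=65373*53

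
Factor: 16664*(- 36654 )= - 610802256=- 2^4*3^1*41^1*149^1 *2083^1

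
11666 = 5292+6374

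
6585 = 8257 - 1672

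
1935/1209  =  1 + 242/403 = 1.60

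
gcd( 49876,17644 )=4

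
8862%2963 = 2936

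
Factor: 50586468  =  2^2*3^1*4215539^1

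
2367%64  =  63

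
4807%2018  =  771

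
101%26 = 23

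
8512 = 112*76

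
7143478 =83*86066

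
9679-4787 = 4892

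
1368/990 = 1 + 21/55= 1.38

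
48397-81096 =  - 32699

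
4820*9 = 43380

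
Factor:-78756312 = -2^3*3^1 * 3281513^1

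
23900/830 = 2390/83=   28.80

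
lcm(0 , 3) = 0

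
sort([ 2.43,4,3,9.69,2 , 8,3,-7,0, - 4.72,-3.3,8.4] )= [ - 7,-4.72, - 3.3,0,2,2.43,3,3,4  ,  8 , 8.4, 9.69]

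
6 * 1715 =10290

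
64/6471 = 64/6471 = 0.01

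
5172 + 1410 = 6582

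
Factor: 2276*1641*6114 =22835276424 = 2^3*3^2*547^1*569^1*1019^1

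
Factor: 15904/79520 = 1/5 = 5^(  -  1)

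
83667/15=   5577 + 4/5 = 5577.80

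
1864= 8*233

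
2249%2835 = 2249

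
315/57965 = 63/11593 =0.01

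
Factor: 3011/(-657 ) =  - 3^(-2 )*73^ ( - 1)*3011^1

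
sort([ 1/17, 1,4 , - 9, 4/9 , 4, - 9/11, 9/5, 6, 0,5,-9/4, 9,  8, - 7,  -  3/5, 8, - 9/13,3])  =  [ - 9, - 7, - 9/4, - 9/11  , - 9/13,  -  3/5 , 0,  1/17 , 4/9,  1,  9/5,3 , 4 , 4, 5, 6,8,  8,9]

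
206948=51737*4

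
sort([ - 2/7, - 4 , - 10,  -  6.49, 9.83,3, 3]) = [ - 10, - 6.49, - 4, - 2/7, 3,3, 9.83 ] 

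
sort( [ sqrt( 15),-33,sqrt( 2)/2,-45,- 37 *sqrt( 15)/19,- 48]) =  [- 48,-45,-33,-37 * sqrt(15)/19,sqrt( 2)/2, sqrt( 15 ) ] 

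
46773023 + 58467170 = 105240193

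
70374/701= 100 + 274/701 = 100.39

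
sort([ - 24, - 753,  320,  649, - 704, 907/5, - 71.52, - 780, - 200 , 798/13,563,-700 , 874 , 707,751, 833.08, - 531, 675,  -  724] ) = [ - 780, - 753,  -  724, - 704, - 700, - 531, - 200,-71.52, - 24, 798/13,907/5,320,563, 649, 675, 707, 751,833.08,874 ] 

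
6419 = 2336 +4083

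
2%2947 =2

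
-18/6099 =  - 6/2033 = - 0.00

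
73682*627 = 46198614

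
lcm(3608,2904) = 119064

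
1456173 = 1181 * 1233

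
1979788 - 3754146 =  - 1774358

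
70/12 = 35/6  =  5.83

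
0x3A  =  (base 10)58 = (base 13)46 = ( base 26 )26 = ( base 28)22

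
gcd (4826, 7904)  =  38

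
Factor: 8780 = 2^2*5^1*439^1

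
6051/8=756 + 3/8 = 756.38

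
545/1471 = 545/1471 = 0.37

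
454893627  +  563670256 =1018563883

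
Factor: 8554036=2^2*367^1 * 5827^1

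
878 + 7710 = 8588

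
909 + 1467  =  2376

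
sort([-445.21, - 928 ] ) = [ - 928, - 445.21]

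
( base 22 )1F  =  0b100101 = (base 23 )1e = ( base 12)31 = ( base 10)37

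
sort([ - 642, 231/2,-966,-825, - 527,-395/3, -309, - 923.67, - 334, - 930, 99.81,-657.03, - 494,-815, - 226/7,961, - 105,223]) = [-966, - 930, - 923.67, - 825 , - 815, - 657.03, - 642, - 527, - 494,-334, - 309, - 395/3 , - 105, - 226/7,99.81,  231/2, 223, 961 ]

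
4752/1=4752 = 4752.00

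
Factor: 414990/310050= 87/65 = 3^1* 5^( - 1) * 13^( - 1 ) * 29^1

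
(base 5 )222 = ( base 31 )20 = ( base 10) 62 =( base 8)76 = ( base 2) 111110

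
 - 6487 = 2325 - 8812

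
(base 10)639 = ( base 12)453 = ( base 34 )ir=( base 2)1001111111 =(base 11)531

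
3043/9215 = 3043/9215 =0.33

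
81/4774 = 81/4774 = 0.02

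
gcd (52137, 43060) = 1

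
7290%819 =738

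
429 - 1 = 428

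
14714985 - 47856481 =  -33141496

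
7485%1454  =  215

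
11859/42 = 3953/14  =  282.36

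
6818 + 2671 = 9489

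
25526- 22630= 2896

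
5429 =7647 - 2218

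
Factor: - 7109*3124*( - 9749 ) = 216510822484  =  2^2*11^1*71^1 * 7109^1*9749^1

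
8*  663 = 5304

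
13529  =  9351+4178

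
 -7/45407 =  - 7/45407 = - 0.00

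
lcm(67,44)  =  2948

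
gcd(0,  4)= 4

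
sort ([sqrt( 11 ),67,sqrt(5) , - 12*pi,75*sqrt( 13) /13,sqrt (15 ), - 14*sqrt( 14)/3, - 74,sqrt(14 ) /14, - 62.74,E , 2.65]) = [-74, -62.74, - 12*pi, -14* sqrt(14)/3, sqrt(14)/14,sqrt ( 5 ),  2.65 , E,  sqrt(11),sqrt(15),  75  *  sqrt(13 )/13,67]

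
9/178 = 9/178 = 0.05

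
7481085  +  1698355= 9179440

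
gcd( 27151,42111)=1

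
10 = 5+5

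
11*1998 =21978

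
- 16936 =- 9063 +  - 7873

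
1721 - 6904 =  - 5183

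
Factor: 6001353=3^2*353^1*1889^1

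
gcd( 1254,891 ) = 33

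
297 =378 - 81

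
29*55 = 1595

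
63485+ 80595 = 144080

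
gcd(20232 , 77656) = 8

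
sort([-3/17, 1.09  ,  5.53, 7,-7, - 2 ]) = [ - 7 , - 2, - 3/17, 1.09, 5.53, 7]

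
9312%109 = 47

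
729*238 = 173502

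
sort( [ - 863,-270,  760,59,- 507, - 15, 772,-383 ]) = [ - 863,-507, - 383,-270,-15, 59,760,772 ] 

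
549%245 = 59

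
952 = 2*476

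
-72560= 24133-96693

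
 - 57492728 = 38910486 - 96403214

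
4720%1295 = 835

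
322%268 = 54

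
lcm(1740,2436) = 12180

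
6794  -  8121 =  - 1327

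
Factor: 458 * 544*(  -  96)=-2^11*3^1*17^1*229^1 = - 23918592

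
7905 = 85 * 93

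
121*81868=9906028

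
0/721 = 0 = 0.00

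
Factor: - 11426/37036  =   - 29/94 = - 2^( - 1 )*29^1 * 47^( - 1 )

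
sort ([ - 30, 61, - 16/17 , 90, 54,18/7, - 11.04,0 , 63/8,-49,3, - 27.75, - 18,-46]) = [ - 49,-46, - 30, - 27.75, - 18, - 11.04,- 16/17, 0,18/7 , 3,63/8,54, 61, 90]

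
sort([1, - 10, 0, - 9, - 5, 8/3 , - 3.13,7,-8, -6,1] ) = [-10, - 9, - 8, - 6,-5, - 3.13,0, 1, 1, 8/3,7]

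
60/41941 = 60/41941 = 0.00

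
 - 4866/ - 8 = 2433/4 = 608.25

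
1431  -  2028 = - 597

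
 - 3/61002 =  - 1/20334 =- 0.00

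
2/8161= 2/8161  =  0.00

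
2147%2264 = 2147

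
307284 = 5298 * 58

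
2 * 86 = 172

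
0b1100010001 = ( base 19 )236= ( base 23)1b3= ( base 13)485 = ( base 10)785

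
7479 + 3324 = 10803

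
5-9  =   - 4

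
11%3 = 2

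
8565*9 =77085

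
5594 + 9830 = 15424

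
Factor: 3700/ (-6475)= - 4/7 = - 2^2*7^(  -  1) 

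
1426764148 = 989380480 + 437383668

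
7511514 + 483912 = 7995426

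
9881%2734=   1679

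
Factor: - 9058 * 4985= - 45154130=- 2^1*5^1*7^1*647^1*997^1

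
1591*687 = 1093017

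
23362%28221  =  23362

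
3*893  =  2679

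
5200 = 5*1040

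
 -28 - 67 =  - 95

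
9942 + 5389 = 15331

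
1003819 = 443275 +560544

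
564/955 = 564/955 = 0.59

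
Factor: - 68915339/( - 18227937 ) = 3^( - 1)*7^(- 1)*13^(-1)*23^( - 1) *29^1*2903^( - 1)*2376391^1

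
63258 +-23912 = 39346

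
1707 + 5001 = 6708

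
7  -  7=0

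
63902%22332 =19238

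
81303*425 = 34553775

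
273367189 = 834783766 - 561416577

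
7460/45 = 165  +  7/9 = 165.78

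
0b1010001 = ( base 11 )74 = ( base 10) 81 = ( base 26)33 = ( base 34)2D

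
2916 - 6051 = - 3135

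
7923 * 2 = 15846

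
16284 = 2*8142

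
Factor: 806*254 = 204724 = 2^2*13^1*31^1*127^1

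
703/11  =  63 + 10/11 = 63.91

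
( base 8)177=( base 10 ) 127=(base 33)3s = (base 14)91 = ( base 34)3P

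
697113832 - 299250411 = 397863421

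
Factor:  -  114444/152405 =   -  2^2*3^2*5^ (  -  1) * 17^1*163^(  -  1) = - 612/815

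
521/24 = 21 + 17/24 = 21.71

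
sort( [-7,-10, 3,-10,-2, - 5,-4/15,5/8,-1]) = [-10,-10,-7,-5,-2, - 1, - 4/15,  5/8,3]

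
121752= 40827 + 80925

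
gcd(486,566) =2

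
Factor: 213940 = 2^2*5^1*19^1*563^1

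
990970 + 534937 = 1525907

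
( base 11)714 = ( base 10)862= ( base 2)1101011110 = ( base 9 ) 1157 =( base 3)1011221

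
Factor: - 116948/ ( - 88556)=131^( - 1) * 173^1 = 173/131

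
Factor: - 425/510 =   -  2^ ( - 1 )*3^( - 1)*5^1 = - 5/6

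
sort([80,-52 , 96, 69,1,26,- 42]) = [- 52, - 42,1,26,69,80,96]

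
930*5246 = 4878780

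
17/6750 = 17/6750 = 0.00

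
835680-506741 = 328939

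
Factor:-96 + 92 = -4 = -  2^2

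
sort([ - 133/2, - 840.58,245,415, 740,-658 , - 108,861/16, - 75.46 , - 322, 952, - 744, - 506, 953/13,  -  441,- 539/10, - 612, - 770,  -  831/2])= [ - 840.58, - 770, - 744,  -  658, - 612, - 506, - 441, - 831/2, - 322 , - 108,-75.46, - 133/2, - 539/10, 861/16,953/13, 245,415 , 740,  952]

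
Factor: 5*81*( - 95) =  - 38475 = - 3^4*5^2*19^1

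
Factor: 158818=2^1*11^1*7219^1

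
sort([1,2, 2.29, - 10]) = [-10, 1,2,2.29]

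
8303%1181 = 36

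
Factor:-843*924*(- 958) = 2^3 *3^2 *7^1 * 11^1*281^1*479^1 = 746216856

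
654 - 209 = 445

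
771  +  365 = 1136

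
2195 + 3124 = 5319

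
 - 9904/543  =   - 19 + 413/543= - 18.24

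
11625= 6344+5281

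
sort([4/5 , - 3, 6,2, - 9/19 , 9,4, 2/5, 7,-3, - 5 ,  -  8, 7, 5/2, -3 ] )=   [ - 8,-5, - 3,- 3  ,- 3, - 9/19, 2/5,4/5,2,5/2 , 4, 6, 7, 7,9 ] 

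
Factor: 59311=7^1*37^1*229^1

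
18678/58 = 9339/29 = 322.03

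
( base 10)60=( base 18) 36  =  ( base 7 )114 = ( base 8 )74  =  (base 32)1S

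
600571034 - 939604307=-339033273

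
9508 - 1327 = 8181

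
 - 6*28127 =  - 168762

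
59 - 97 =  - 38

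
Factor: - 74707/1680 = - 2^(-4)*3^(-1)*5^(-1)*7^( - 1 )*74707^1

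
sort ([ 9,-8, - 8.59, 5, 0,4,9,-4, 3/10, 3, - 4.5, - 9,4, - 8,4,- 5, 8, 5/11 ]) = [ - 9, -8.59,  -  8, - 8, - 5, - 4.5, - 4, 0,3/10,5/11, 3,  4, 4, 4,  5, 8,9, 9] 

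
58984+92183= 151167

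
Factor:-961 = - 31^2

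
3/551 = 3/551 = 0.01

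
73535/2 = 73535/2 = 36767.50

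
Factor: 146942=2^1*73471^1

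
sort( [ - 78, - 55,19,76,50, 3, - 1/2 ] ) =[- 78,- 55,- 1/2,3, 19, 50,76]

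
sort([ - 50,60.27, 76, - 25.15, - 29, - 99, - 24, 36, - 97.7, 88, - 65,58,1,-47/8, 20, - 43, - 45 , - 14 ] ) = [ - 99,-97.7, - 65, - 50, - 45,  -  43, - 29, -25.15, - 24, - 14, - 47/8, 1, 20, 36,58 , 60.27, 76 , 88 ]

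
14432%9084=5348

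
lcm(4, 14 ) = 28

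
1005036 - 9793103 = -8788067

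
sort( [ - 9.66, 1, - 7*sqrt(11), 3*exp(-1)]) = [ - 7*sqrt( 11 ), - 9.66,  1,3 * exp( - 1) ]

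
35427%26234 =9193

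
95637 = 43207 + 52430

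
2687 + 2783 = 5470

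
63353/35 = 1810+3/35= 1810.09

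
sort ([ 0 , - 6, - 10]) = [  -  10, - 6 , 0] 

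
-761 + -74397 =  - 75158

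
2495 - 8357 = - 5862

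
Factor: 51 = 3^1* 17^1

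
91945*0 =0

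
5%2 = 1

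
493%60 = 13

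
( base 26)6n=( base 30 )5T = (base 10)179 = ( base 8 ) 263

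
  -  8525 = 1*( - 8525 )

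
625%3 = 1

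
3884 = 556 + 3328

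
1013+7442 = 8455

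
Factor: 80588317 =1439^1 * 56003^1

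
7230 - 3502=3728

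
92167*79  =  7281193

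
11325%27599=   11325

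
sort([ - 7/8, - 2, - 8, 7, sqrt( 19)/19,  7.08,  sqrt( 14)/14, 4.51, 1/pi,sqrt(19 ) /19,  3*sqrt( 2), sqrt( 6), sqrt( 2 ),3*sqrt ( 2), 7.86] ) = [ - 8, - 2, - 7/8,sqrt( 19) /19,sqrt(19 ) /19,  sqrt( 14 ) /14,1/pi, sqrt( 2)  ,  sqrt (6 ),3*sqrt( 2 ),3 * sqrt( 2), 4.51,  7 , 7.08, 7.86 ]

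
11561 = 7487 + 4074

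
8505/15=567 =567.00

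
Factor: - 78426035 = -5^1*709^1*22123^1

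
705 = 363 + 342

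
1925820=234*8230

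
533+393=926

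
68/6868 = 1/101 = 0.01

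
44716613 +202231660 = 246948273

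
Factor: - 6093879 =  - 3^1 * 11^1*47^1 * 3929^1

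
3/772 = 3/772 = 0.00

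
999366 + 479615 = 1478981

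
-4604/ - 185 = 24 + 164/185 = 24.89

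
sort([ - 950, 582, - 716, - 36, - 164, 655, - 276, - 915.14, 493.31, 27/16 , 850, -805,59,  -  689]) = [ - 950, - 915.14 , - 805, - 716, - 689,- 276, - 164, - 36,  27/16, 59,493.31, 582, 655,850 ]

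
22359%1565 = 449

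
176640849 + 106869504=283510353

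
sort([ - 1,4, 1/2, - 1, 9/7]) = [ - 1,-1,1/2, 9/7, 4 ]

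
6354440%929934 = 774836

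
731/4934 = 731/4934=0.15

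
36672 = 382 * 96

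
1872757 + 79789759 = 81662516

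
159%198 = 159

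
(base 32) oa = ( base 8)1412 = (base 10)778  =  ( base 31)P3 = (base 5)11103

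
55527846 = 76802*723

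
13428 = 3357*4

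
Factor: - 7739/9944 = - 2^( - 3)*11^ ( - 1 )*71^1*109^1* 113^( -1)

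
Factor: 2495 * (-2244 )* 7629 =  - 42713092620=- 2^2*3^2*5^1*11^1 * 17^1*499^1 * 2543^1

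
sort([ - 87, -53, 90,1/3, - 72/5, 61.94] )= [ - 87, - 53, -72/5 , 1/3,61.94, 90] 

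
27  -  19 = 8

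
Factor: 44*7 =2^2*7^1*11^1 = 308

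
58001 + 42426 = 100427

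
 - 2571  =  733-3304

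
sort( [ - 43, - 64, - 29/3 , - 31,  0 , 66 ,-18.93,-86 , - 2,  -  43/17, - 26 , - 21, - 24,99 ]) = [-86, - 64,-43, - 31, - 26,-24 , - 21, - 18.93,-29/3, - 43/17, - 2,0,66,  99 ] 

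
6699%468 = 147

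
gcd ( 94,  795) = 1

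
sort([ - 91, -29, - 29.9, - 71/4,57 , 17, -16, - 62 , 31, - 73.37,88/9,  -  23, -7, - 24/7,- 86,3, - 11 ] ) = [-91,-86 , - 73.37,-62, - 29.9, - 29, - 23,-71/4,  -  16 , - 11, - 7, - 24/7, 3, 88/9,  17,  31,57] 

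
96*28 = 2688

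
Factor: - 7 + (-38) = -45  =  - 3^2*5^1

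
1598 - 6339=  -  4741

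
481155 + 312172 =793327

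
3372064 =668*5048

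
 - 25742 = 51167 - 76909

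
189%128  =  61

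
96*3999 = 383904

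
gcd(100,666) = 2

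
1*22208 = 22208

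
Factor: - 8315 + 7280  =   - 3^2*5^1*23^1  =  - 1035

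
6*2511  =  15066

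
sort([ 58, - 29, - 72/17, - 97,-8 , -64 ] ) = [-97, - 64  ,  -  29,-8, - 72/17, 58 ]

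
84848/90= 42424/45 = 942.76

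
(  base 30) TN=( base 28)13p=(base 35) PI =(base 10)893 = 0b1101111101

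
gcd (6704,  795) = 1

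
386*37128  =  14331408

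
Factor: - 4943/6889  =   - 83^( - 2) * 4943^1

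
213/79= 213/79=2.70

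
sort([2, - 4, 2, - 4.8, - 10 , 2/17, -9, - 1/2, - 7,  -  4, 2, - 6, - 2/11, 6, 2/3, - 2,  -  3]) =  [ - 10, - 9 , - 7,-6, - 4.8, - 4, - 4, - 3, - 2, - 1/2, - 2/11, 2/17, 2/3, 2, 2  ,  2, 6]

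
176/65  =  2 + 46/65 =2.71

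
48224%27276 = 20948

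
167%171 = 167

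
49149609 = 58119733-8970124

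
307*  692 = 212444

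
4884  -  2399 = 2485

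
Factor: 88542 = 2^1*3^2*4919^1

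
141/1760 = 141/1760 = 0.08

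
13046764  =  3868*3373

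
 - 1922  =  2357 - 4279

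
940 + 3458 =4398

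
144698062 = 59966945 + 84731117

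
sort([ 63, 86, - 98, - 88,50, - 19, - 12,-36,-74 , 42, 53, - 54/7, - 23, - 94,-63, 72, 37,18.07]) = [- 98, - 94, - 88, - 74,-63,- 36, - 23, - 19, - 12, - 54/7,18.07,37, 42,50,53,63,72, 86]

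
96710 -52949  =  43761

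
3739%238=169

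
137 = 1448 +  - 1311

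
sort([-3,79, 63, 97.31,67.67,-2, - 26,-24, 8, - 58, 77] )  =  [ - 58, - 26, - 24,-3, - 2,  8, 63, 67.67, 77,  79,97.31 ]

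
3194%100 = 94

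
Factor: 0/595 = 0^1 = 0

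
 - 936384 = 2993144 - 3929528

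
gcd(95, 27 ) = 1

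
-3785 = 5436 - 9221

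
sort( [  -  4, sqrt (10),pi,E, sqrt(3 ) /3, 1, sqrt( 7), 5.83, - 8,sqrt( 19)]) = [ - 8, - 4, sqrt( 3) /3 , 1, sqrt(7) , E,pi, sqrt( 10),sqrt( 19 ) , 5.83]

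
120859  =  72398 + 48461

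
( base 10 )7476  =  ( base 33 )6SI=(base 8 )16464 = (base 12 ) 43B0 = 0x1d34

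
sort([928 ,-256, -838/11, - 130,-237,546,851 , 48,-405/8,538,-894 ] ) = [-894, - 256, - 237,-130,  -  838/11, -405/8,48, 538,546,  851,928]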